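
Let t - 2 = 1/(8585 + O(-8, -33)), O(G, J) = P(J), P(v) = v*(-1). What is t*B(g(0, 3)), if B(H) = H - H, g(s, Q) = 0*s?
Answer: 0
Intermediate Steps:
P(v) = -v
g(s, Q) = 0
O(G, J) = -J
B(H) = 0
t = 17237/8618 (t = 2 + 1/(8585 - 1*(-33)) = 2 + 1/(8585 + 33) = 2 + 1/8618 = 17237/8618 ≈ 2.0001)
t*B(g(0, 3)) = (17237/8618)*0 = 0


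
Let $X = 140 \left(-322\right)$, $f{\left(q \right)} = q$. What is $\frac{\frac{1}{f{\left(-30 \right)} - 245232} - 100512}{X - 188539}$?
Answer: $\frac{24651774145}{57297863178} \approx 0.43024$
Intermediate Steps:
$X = -45080$
$\frac{\frac{1}{f{\left(-30 \right)} - 245232} - 100512}{X - 188539} = \frac{\frac{1}{-30 - 245232} - 100512}{-45080 - 188539} = \frac{\frac{1}{-245262} - 100512}{-233619} = \left(- \frac{1}{245262} - 100512\right) \left(- \frac{1}{233619}\right) = \left(- \frac{24651774145}{245262}\right) \left(- \frac{1}{233619}\right) = \frac{24651774145}{57297863178}$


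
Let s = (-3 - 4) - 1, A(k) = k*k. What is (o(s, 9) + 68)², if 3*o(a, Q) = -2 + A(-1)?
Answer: 41209/9 ≈ 4578.8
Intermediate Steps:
A(k) = k²
s = -8 (s = -7 - 1 = -8)
o(a, Q) = -⅓ (o(a, Q) = (-2 + (-1)²)/3 = (-2 + 1)/3 = (⅓)*(-1) = -⅓)
(o(s, 9) + 68)² = (-⅓ + 68)² = (203/3)² = 41209/9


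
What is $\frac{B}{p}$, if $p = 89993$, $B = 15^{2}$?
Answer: $\frac{225}{89993} \approx 0.0025002$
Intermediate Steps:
$B = 225$
$\frac{B}{p} = \frac{225}{89993}$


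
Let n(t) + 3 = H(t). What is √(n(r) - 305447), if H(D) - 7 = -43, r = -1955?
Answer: I*√305486 ≈ 552.71*I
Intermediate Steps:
H(D) = -36 (H(D) = 7 - 43 = -36)
n(t) = -39 (n(t) = -3 - 36 = -39)
√(n(r) - 305447) = √(-39 - 305447) = √(-305486) = I*√305486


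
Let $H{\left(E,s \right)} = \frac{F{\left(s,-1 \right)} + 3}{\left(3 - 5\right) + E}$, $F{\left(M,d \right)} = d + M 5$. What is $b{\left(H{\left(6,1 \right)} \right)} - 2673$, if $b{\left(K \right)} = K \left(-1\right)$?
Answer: $- \frac{10699}{4} \approx -2674.8$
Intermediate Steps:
$F{\left(M,d \right)} = d + 5 M$
$H{\left(E,s \right)} = \frac{2 + 5 s}{-2 + E}$ ($H{\left(E,s \right)} = \frac{\left(-1 + 5 s\right) + 3}{\left(3 - 5\right) + E} = \frac{2 + 5 s}{-2 + E}$)
$b{\left(K \right)} = - K$
$b{\left(H{\left(6,1 \right)} \right)} - 2673 = - \frac{2 + 5 \cdot 1}{-2 + 6} - 2673 = - \frac{2 + 5}{4} - 2673 = - \frac{7}{4} - 2673 = - \frac{10699}{4}$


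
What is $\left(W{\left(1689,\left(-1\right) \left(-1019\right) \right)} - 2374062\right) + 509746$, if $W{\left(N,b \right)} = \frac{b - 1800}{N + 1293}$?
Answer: $- \frac{78301283}{42} \approx -1.8643 \cdot 10^{6}$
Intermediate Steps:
$W{\left(N,b \right)} = \frac{-1800 + b}{1293 + N}$
$\left(W{\left(1689,\left(-1\right) \left(-1019\right) \right)} - 2374062\right) + 509746 = \left(\frac{-1800 - -1019}{1293 + 1689} - 2374062\right) + 509746 = \left(\frac{-1800 + 1019}{2982} - 2374062\right) + 509746 = \left(\frac{1}{2982} \left(-781\right) - 2374062\right) + 509746 = \left(- \frac{11}{42} - 2374062\right) + 509746 = - \frac{99710615}{42} + 509746 = - \frac{78301283}{42}$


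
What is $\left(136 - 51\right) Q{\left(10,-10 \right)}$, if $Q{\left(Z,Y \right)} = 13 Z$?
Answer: $11050$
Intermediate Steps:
$\left(136 - 51\right) Q{\left(10,-10 \right)} = \left(136 - 51\right) 13 \cdot 10 = 85 \cdot 130 = 11050$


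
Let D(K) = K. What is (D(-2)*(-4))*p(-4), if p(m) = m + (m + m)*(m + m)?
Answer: 480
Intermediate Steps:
p(m) = m + 4*m² (p(m) = m + (2*m)*(2*m) = m + 4*m²)
(D(-2)*(-4))*p(-4) = (-2*(-4))*(-4*(1 + 4*(-4))) = 8*(-4*(1 - 16)) = 8*(-4*(-15)) = 8*60 = 480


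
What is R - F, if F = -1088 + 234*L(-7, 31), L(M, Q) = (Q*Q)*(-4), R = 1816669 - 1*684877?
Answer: 2032376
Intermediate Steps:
R = 1131792 (R = 1816669 - 684877 = 1131792)
L(M, Q) = -4*Q² (L(M, Q) = Q²*(-4) = -4*Q²)
F = -900584 (F = -1088 + 234*(-4*31²) = -1088 + 234*(-4*961) = -1088 + 234*(-3844) = -1088 - 899496 = -900584)
R - F = 1131792 - 1*(-900584) = 1131792 + 900584 = 2032376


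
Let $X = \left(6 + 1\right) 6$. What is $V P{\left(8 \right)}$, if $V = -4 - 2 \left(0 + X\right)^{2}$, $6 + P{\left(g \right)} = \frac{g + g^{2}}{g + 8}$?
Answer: $5298$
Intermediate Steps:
$X = 42$ ($X = 7 \cdot 6 = 42$)
$P{\left(g \right)} = -6 + \frac{g + g^{2}}{8 + g}$ ($P{\left(g \right)} = -6 + \frac{g + g^{2}}{g + 8} = -6 + \frac{g + g^{2}}{8 + g}$)
$V = -3532$ ($V = -4 - 2 \left(0 + 42\right)^{2} = -4 - 2 \cdot 42^{2} = -4 - 3528 = -3532$)
$V P{\left(8 \right)} = - 3532 \frac{-48 + 8^{2} - 40}{8 + 8} = - 3532 \frac{-48 + 64 - 40}{16} = - 3532 \cdot \frac{1}{16} \left(-24\right) = \left(-3532\right) \left(- \frac{3}{2}\right) = 5298$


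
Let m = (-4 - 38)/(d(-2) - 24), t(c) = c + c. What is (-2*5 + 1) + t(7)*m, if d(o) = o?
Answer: 177/13 ≈ 13.615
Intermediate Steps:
t(c) = 2*c
m = 21/13 (m = (-4 - 38)/(-2 - 24) = -42/(-26) = -42*(-1/26) = 21/13 ≈ 1.6154)
(-2*5 + 1) + t(7)*m = (-2*5 + 1) + (2*7)*(21/13) = (-10 + 1) + 14*(21/13) = -9 + 294/13 = 177/13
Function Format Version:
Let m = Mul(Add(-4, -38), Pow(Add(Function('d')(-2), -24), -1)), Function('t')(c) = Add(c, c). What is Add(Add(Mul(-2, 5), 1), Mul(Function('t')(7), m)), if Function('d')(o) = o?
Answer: Rational(177, 13) ≈ 13.615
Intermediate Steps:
Function('t')(c) = Mul(2, c)
m = Rational(21, 13) (m = Mul(Add(-4, -38), Pow(Add(-2, -24), -1)) = Mul(-42, Pow(-26, -1)) = Mul(-42, Rational(-1, 26)) = Rational(21, 13) ≈ 1.6154)
Add(Add(Mul(-2, 5), 1), Mul(Function('t')(7), m)) = Add(Add(Mul(-2, 5), 1), Mul(Mul(2, 7), Rational(21, 13))) = Add(Add(-10, 1), Mul(14, Rational(21, 13))) = Add(-9, Rational(294, 13)) = Rational(177, 13)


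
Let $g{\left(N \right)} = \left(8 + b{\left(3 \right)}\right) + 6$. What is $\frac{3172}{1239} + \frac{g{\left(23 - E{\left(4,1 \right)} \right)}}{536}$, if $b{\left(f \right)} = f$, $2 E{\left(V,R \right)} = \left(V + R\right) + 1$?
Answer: $\frac{1721255}{664104} \approx 2.5918$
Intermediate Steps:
$E{\left(V,R \right)} = \frac{1}{2} + \frac{R}{2} + \frac{V}{2}$ ($E{\left(V,R \right)} = \frac{\left(V + R\right) + 1}{2} = \frac{\left(R + V\right) + 1}{2} = \frac{1 + R + V}{2} = \frac{1}{2} + \frac{R}{2} + \frac{V}{2}$)
$g{\left(N \right)} = 17$ ($g{\left(N \right)} = \left(8 + 3\right) + 6 = 11 + 6 = 17$)
$\frac{3172}{1239} + \frac{g{\left(23 - E{\left(4,1 \right)} \right)}}{536} = \frac{3172}{1239} + \frac{17}{536} = \frac{1721255}{664104}$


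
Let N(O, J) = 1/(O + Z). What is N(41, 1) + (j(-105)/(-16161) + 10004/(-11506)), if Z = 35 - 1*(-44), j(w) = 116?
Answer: -1076398463/1239656440 ≈ -0.86830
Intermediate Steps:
Z = 79 (Z = 35 + 44 = 79)
N(O, J) = 1/(79 + O) (N(O, J) = 1/(O + 79) = 1/(79 + O))
N(41, 1) + (j(-105)/(-16161) + 10004/(-11506)) = 1/(79 + 41) + (116/(-16161) + 10004/(-11506)) = 1/120 + (116*(-1/16161) + 10004*(-1/11506)) = 1/120 + (-116/16161 - 5002/5753) = 1/120 - 81504670/92974233 = -1076398463/1239656440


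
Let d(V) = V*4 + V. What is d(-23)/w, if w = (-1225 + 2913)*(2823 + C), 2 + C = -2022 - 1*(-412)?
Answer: -115/2044168 ≈ -5.6258e-5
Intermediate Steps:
C = -1612 (C = -2 + (-2022 - 1*(-412)) = -2 + (-2022 + 412) = -2 - 1610 = -1612)
d(V) = 5*V (d(V) = 4*V + V = 5*V)
w = 2044168 (w = (-1225 + 2913)*(2823 - 1612) = 1688*1211 = 2044168)
d(-23)/w = (5*(-23))/2044168 = -115*1/2044168 = -115/2044168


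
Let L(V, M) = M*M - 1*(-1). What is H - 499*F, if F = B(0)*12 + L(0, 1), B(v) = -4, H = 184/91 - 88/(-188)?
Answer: 98184908/4277 ≈ 22957.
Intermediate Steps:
L(V, M) = 1 + M² (L(V, M) = M² + 1 = 1 + M²)
H = 10650/4277 (H = 184*(1/91) - 88*(-1/188) = 184/91 + 22/47 = 10650/4277 ≈ 2.4901)
F = -46 (F = -4*12 + (1 + 1²) = -48 + (1 + 1) = -48 + 2 = -46)
H - 499*F = 10650/4277 - 499*(-46) = 10650/4277 + 22954 = 98184908/4277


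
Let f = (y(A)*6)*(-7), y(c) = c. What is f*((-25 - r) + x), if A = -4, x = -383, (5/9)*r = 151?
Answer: -571032/5 ≈ -1.1421e+5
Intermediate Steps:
r = 1359/5 (r = (9/5)*151 = 1359/5 ≈ 271.80)
f = 168 (f = -4*6*(-7) = -24*(-7) = 168)
f*((-25 - r) + x) = 168*((-25 - 1*1359/5) - 383) = 168*((-25 - 1359/5) - 383) = 168*(-1484/5 - 383) = 168*(-3399/5) = -571032/5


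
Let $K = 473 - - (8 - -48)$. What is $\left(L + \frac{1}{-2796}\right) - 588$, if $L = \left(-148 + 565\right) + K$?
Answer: $\frac{1000967}{2796} \approx 358.0$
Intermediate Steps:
$K = 529$ ($K = 473 - - (8 + 48) = 473 - \left(-1\right) 56 = 473 - -56 = 473 + 56 = 529$)
$L = 946$ ($L = \left(-148 + 565\right) + 529 = 417 + 529 = 946$)
$\left(L + \frac{1}{-2796}\right) - 588 = \left(946 + \frac{1}{-2796}\right) - 588 = \left(946 - \frac{1}{2796}\right) - 588 = \frac{2645015}{2796} - 588 = \frac{1000967}{2796}$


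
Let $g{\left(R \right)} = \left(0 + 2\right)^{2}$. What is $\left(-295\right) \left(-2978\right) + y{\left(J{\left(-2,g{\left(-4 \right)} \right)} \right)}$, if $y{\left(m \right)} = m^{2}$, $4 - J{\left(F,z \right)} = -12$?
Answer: $878766$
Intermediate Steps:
$g{\left(R \right)} = 4$ ($g{\left(R \right)} = 2^{2} = 4$)
$J{\left(F,z \right)} = 16$ ($J{\left(F,z \right)} = 4 - -12 = 4 + 12 = 16$)
$\left(-295\right) \left(-2978\right) + y{\left(J{\left(-2,g{\left(-4 \right)} \right)} \right)} = \left(-295\right) \left(-2978\right) + 16^{2} = 878510 + 256 = 878766$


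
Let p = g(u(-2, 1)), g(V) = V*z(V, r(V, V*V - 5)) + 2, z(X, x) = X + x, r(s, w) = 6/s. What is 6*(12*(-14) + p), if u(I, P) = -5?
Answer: -810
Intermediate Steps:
g(V) = 2 + V*(V + 6/V) (g(V) = V*(V + 6/V) + 2 = 2 + V*(V + 6/V))
p = 33 (p = 8 + (-5)² = 8 + 25 = 33)
6*(12*(-14) + p) = 6*(12*(-14) + 33) = 6*(-168 + 33) = 6*(-135) = -810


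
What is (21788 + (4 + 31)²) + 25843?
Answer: 48856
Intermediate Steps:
(21788 + (4 + 31)²) + 25843 = (21788 + 35²) + 25843 = (21788 + 1225) + 25843 = 23013 + 25843 = 48856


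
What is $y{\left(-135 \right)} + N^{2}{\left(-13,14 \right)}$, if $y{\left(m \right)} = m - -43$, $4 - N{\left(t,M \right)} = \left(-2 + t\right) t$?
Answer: $36389$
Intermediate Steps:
$N{\left(t,M \right)} = 4 - t \left(-2 + t\right)$ ($N{\left(t,M \right)} = 4 - \left(-2 + t\right) t = 4 - t \left(-2 + t\right)$)
$y{\left(m \right)} = 43 + m$ ($y{\left(m \right)} = m + 43 = 43 + m$)
$y{\left(-135 \right)} + N^{2}{\left(-13,14 \right)} = \left(43 - 135\right) + \left(4 - \left(-13\right)^{2} + 2 \left(-13\right)\right)^{2} = -92 + \left(4 - 169 - 26\right)^{2} = -92 + \left(-191\right)^{2} = -92 + 36481 = 36389$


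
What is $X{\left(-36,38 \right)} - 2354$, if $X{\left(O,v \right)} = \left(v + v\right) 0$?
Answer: $-2354$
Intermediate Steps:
$X{\left(O,v \right)} = 0$ ($X{\left(O,v \right)} = 2 v 0 = 0$)
$X{\left(-36,38 \right)} - 2354 = 0 - 2354 = -2354$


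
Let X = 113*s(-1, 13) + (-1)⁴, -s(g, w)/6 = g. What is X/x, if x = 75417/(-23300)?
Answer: -15820700/75417 ≈ -209.78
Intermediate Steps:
s(g, w) = -6*g
x = -75417/23300 (x = 75417*(-1/23300) = -75417/23300 ≈ -3.2368)
X = 679 (X = 113*(-6*(-1)) + (-1)⁴ = 113*6 + 1 = 678 + 1 = 679)
X/x = 679/(-75417/23300) = 679*(-23300/75417) = -15820700/75417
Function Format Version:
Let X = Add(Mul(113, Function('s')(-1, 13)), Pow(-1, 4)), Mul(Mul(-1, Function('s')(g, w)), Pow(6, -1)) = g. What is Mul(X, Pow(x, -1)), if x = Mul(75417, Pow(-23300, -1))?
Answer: Rational(-15820700, 75417) ≈ -209.78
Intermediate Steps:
Function('s')(g, w) = Mul(-6, g)
x = Rational(-75417, 23300) (x = Mul(75417, Rational(-1, 23300)) = Rational(-75417, 23300) ≈ -3.2368)
X = 679 (X = Add(Mul(113, Mul(-6, -1)), Pow(-1, 4)) = Add(Mul(113, 6), 1) = Add(678, 1) = 679)
Mul(X, Pow(x, -1)) = Mul(679, Pow(Rational(-75417, 23300), -1)) = Mul(679, Rational(-23300, 75417)) = Rational(-15820700, 75417)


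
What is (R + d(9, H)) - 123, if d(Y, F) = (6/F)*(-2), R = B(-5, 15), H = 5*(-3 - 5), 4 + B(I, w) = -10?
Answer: -1367/10 ≈ -136.70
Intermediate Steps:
B(I, w) = -14 (B(I, w) = -4 - 10 = -14)
H = -40 (H = 5*(-8) = -40)
R = -14
d(Y, F) = -12/F
(R + d(9, H)) - 123 = (-14 - 12/(-40)) - 123 = (-14 - 12*(-1/40)) - 123 = (-14 + 3/10) - 123 = -137/10 - 123 = -1367/10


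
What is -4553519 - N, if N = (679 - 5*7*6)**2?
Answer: -4773480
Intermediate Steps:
N = 219961 (N = (679 - 35*6)**2 = (679 - 210)**2 = 469**2 = 219961)
-4553519 - N = -4553519 - 1*219961 = -4553519 - 219961 = -4773480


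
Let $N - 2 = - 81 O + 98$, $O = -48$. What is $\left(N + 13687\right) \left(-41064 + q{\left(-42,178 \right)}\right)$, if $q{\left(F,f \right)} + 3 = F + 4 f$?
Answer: $-714016975$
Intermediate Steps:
$q{\left(F,f \right)} = -3 + F + 4 f$ ($q{\left(F,f \right)} = -3 + \left(F + 4 f\right) = -3 + F + 4 f$)
$N = 3988$ ($N = 2 + \left(\left(-81\right) \left(-48\right) + 98\right) = 2 + \left(3888 + 98\right) = 2 + 3986 = 3988$)
$\left(N + 13687\right) \left(-41064 + q{\left(-42,178 \right)}\right) = \left(3988 + 13687\right) \left(-41064 - -667\right) = 17675 \left(-41064 - -667\right) = 17675 \left(-41064 + 667\right) = 17675 \left(-40397\right) = -714016975$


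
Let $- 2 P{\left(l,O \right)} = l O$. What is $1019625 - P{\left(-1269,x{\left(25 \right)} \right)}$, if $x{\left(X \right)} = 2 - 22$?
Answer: $1032315$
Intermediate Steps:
$x{\left(X \right)} = -20$ ($x{\left(X \right)} = 2 - 22 = -20$)
$P{\left(l,O \right)} = - \frac{O l}{2}$ ($P{\left(l,O \right)} = - \frac{l O}{2} = - \frac{O l}{2}$)
$1019625 - P{\left(-1269,x{\left(25 \right)} \right)} = 1019625 - \left(- \frac{1}{2}\right) \left(-20\right) \left(-1269\right) = 1019625 - -12690 = 1019625 + 12690 = 1032315$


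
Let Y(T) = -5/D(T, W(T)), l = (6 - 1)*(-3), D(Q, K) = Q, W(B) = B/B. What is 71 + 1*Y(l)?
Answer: 214/3 ≈ 71.333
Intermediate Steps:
W(B) = 1
l = -15 (l = 5*(-3) = -15)
Y(T) = -5/T
71 + 1*Y(l) = 71 + 1*(-5/(-15)) = 71 + 1*(-5*(-1/15)) = 71 + 1*(⅓) = 71 + ⅓ = 214/3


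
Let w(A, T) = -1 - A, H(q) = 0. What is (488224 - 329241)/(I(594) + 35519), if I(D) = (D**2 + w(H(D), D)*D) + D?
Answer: 14453/35305 ≈ 0.40938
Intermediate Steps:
I(D) = D**2 (I(D) = (D**2 + (-1 - 1*0)*D) + D = (D**2 + (-1 + 0)*D) + D = (D**2 - D) + D = D**2)
(488224 - 329241)/(I(594) + 35519) = (488224 - 329241)/(594**2 + 35519) = 158983/(352836 + 35519) = 158983/388355 = 158983*(1/388355) = 14453/35305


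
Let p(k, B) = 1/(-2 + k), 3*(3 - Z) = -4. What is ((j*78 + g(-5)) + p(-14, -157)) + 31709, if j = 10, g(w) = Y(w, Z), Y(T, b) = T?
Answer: 519743/16 ≈ 32484.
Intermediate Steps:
Z = 13/3 (Z = 3 - ⅓*(-4) = 3 + 4/3 = 13/3 ≈ 4.3333)
g(w) = w
((j*78 + g(-5)) + p(-14, -157)) + 31709 = ((10*78 - 5) + 1/(-2 - 14)) + 31709 = ((780 - 5) + 1/(-16)) + 31709 = (775 - 1/16) + 31709 = 12399/16 + 31709 = 519743/16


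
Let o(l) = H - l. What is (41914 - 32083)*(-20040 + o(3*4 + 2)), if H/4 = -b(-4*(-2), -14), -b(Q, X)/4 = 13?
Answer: -195106026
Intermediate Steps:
b(Q, X) = -52 (b(Q, X) = -4*13 = -52)
H = 208 (H = 4*(-1*(-52)) = 4*52 = 208)
o(l) = 208 - l
(41914 - 32083)*(-20040 + o(3*4 + 2)) = (41914 - 32083)*(-20040 + (208 - (3*4 + 2))) = 9831*(-20040 + (208 - (12 + 2))) = 9831*(-20040 + (208 - 1*14)) = 9831*(-20040 + (208 - 14)) = 9831*(-20040 + 194) = 9831*(-19846) = -195106026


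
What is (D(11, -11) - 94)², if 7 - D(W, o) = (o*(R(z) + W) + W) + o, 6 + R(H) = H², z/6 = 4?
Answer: 39740416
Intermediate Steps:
z = 24 (z = 6*4 = 24)
R(H) = -6 + H²
D(W, o) = 7 - W - o - o*(570 + W) (D(W, o) = 7 - ((o*((-6 + 24²) + W) + W) + o) = 7 - ((o*((-6 + 576) + W) + W) + o) = 7 - ((o*(570 + W) + W) + o) = 7 - ((W + o*(570 + W)) + o) = 7 - (W + o + o*(570 + W)) = 7 + (-W - o - o*(570 + W)) = 7 - W - o - o*(570 + W))
(D(11, -11) - 94)² = ((7 - 1*11 - 571*(-11) - 1*11*(-11)) - 94)² = ((7 - 11 + 6281 + 121) - 94)² = (6398 - 94)² = 6304² = 39740416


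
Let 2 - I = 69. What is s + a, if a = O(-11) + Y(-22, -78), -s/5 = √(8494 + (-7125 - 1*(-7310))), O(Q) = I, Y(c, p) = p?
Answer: -145 - 5*√8679 ≈ -610.81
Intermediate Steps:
I = -67 (I = 2 - 1*69 = 2 - 69 = -67)
O(Q) = -67
s = -5*√8679 (s = -5*√(8494 + (-7125 - 1*(-7310))) = -5*√(8494 + (-7125 + 7310)) = -5*√(8494 + 185) = -5*√8679 ≈ -465.81)
a = -145 (a = -67 - 78 = -145)
s + a = -5*√8679 - 145 = -145 - 5*√8679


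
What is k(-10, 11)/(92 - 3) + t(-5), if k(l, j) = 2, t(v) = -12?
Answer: -1066/89 ≈ -11.978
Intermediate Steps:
k(-10, 11)/(92 - 3) + t(-5) = 2/(92 - 3) - 12 = 2/89 - 12 = -1066/89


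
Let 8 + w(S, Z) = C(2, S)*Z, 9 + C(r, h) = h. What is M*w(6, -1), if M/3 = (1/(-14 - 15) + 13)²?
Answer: -2120640/841 ≈ -2521.6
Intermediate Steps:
C(r, h) = -9 + h
w(S, Z) = -8 + Z*(-9 + S) (w(S, Z) = -8 + (-9 + S)*Z = -8 + Z*(-9 + S))
M = 424128/841 (M = 3*(1/(-14 - 15) + 13)² = 3*(1/(-29) + 13)² = 3*(-1/29 + 13)² = 3*(376/29)² = 3*(141376/841) = 424128/841 ≈ 504.31)
M*w(6, -1) = 424128*(-8 - (-9 + 6))/841 = 424128*(-8 - 1*(-3))/841 = 424128*(-8 + 3)/841 = (424128/841)*(-5) = -2120640/841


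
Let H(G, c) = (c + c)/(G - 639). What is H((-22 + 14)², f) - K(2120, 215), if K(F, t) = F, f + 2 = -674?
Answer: -1217648/575 ≈ -2117.6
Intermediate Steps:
f = -676 (f = -2 - 674 = -676)
H(G, c) = 2*c/(-639 + G) (H(G, c) = (2*c)/(-639 + G) = 2*c/(-639 + G))
H((-22 + 14)², f) - K(2120, 215) = 2*(-676)/(-639 + (-22 + 14)²) - 1*2120 = 2*(-676)/(-639 + (-8)²) - 2120 = 2*(-676)/(-639 + 64) - 2120 = 2*(-676)/(-575) - 2120 = 2*(-676)*(-1/575) - 2120 = 1352/575 - 2120 = -1217648/575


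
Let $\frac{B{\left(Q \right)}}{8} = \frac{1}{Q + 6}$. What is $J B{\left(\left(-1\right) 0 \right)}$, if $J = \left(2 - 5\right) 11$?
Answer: $-44$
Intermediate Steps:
$J = -33$ ($J = \left(-3\right) 11 = -33$)
$B{\left(Q \right)} = \frac{8}{6 + Q}$ ($B{\left(Q \right)} = \frac{8}{Q + 6} = \frac{8}{6 + Q}$)
$J B{\left(\left(-1\right) 0 \right)} = - 33 \frac{8}{6 - 0} = - 33 \frac{8}{6 + 0} = - 33 \cdot \frac{8}{6} = - 33 \cdot 8 \cdot \frac{1}{6} = \left(-33\right) \frac{4}{3} = -44$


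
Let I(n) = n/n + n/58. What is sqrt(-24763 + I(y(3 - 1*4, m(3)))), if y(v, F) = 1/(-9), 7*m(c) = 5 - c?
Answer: I*sqrt(749694370)/174 ≈ 157.36*I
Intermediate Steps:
m(c) = 5/7 - c/7 (m(c) = (5 - c)/7 = 5/7 - c/7)
y(v, F) = -1/9
I(n) = 1 + n/58 (I(n) = 1 + n*(1/58) = 1 + n/58)
sqrt(-24763 + I(y(3 - 1*4, m(3)))) = sqrt(-24763 + (1 + (1/58)*(-1/9))) = sqrt(-24763 + (1 - 1/522)) = sqrt(-24763 + 521/522) = sqrt(-12925765/522) = I*sqrt(749694370)/174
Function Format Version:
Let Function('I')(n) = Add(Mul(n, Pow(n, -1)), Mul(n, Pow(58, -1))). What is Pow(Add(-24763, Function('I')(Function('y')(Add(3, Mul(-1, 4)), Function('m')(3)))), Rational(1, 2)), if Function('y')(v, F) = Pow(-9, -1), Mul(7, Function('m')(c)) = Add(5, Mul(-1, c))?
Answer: Mul(Rational(1, 174), I, Pow(749694370, Rational(1, 2))) ≈ Mul(157.36, I)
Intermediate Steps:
Function('m')(c) = Add(Rational(5, 7), Mul(Rational(-1, 7), c)) (Function('m')(c) = Mul(Rational(1, 7), Add(5, Mul(-1, c))) = Add(Rational(5, 7), Mul(Rational(-1, 7), c)))
Function('y')(v, F) = Rational(-1, 9)
Function('I')(n) = Add(1, Mul(Rational(1, 58), n)) (Function('I')(n) = Add(1, Mul(n, Rational(1, 58))) = Add(1, Mul(Rational(1, 58), n)))
Pow(Add(-24763, Function('I')(Function('y')(Add(3, Mul(-1, 4)), Function('m')(3)))), Rational(1, 2)) = Pow(Add(-24763, Add(1, Mul(Rational(1, 58), Rational(-1, 9)))), Rational(1, 2)) = Pow(Add(-24763, Add(1, Rational(-1, 522))), Rational(1, 2)) = Pow(Add(-24763, Rational(521, 522)), Rational(1, 2)) = Pow(Rational(-12925765, 522), Rational(1, 2)) = Mul(Rational(1, 174), I, Pow(749694370, Rational(1, 2)))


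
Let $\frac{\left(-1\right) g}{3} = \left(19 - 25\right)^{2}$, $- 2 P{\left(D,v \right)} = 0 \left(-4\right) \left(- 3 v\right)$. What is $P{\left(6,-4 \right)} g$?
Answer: $0$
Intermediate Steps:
$P{\left(D,v \right)} = 0$ ($P{\left(D,v \right)} = - \frac{0 \left(-4\right) \left(- 3 v\right)}{2} = - \frac{0 \left(- 3 v\right)}{2} = \left(- \frac{1}{2}\right) 0 = 0$)
$g = -108$ ($g = - 3 \left(19 - 25\right)^{2} = - 3 \left(-6\right)^{2} = \left(-3\right) 36 = -108$)
$P{\left(6,-4 \right)} g = 0 \left(-108\right) = 0$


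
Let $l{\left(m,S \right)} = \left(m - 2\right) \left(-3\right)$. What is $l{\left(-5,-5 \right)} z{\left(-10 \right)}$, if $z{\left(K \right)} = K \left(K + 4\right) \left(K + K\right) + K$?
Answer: $-25410$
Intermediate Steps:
$l{\left(m,S \right)} = 6 - 3 m$ ($l{\left(m,S \right)} = \left(-2 + m\right) \left(-3\right) = 6 - 3 m$)
$z{\left(K \right)} = K + 2 K^{2} \left(4 + K\right)$ ($z{\left(K \right)} = K \left(4 + K\right) 2 K + K = K 2 K \left(4 + K\right) + K = 2 K^{2} \left(4 + K\right) + K = K + 2 K^{2} \left(4 + K\right)$)
$l{\left(-5,-5 \right)} z{\left(-10 \right)} = \left(6 - -15\right) \left(- 10 \left(1 + 2 \left(-10\right)^{2} + 8 \left(-10\right)\right)\right) = \left(6 + 15\right) \left(- 10 \left(1 + 2 \cdot 100 - 80\right)\right) = 21 \left(- 10 \left(1 + 200 - 80\right)\right) = 21 \left(\left(-10\right) 121\right) = 21 \left(-1210\right) = -25410$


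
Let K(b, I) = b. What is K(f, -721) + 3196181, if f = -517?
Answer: 3195664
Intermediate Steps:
K(f, -721) + 3196181 = -517 + 3196181 = 3195664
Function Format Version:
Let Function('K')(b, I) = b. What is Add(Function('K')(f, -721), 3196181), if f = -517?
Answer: 3195664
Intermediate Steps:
Add(Function('K')(f, -721), 3196181) = Add(-517, 3196181) = 3195664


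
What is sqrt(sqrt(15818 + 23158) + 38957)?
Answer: sqrt(38957 + 8*sqrt(609)) ≈ 197.87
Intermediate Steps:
sqrt(sqrt(15818 + 23158) + 38957) = sqrt(sqrt(38976) + 38957) = sqrt(8*sqrt(609) + 38957) = sqrt(38957 + 8*sqrt(609))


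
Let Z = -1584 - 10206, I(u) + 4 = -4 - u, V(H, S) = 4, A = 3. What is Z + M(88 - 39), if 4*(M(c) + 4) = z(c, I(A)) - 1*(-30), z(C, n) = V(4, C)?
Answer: -23571/2 ≈ -11786.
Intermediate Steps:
I(u) = -8 - u (I(u) = -4 + (-4 - u) = -8 - u)
z(C, n) = 4
Z = -11790
M(c) = 9/2 (M(c) = -4 + (4 - 1*(-30))/4 = -4 + (4 + 30)/4 = -4 + (¼)*34 = -4 + 17/2 = 9/2)
Z + M(88 - 39) = -11790 + 9/2 = -23571/2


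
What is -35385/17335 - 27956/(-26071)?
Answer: -3020035/3116833 ≈ -0.96894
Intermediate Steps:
-35385/17335 - 27956/(-26071) = -35385*1/17335 - 27956*(-1/26071) = -7077/3467 + 964/899 = -3020035/3116833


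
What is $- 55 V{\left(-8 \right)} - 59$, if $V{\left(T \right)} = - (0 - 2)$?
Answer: $-169$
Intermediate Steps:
$V{\left(T \right)} = 2$ ($V{\left(T \right)} = \left(-1\right) \left(-2\right) = 2$)
$- 55 V{\left(-8 \right)} - 59 = \left(-55\right) 2 - 59 = -110 - 59 = -169$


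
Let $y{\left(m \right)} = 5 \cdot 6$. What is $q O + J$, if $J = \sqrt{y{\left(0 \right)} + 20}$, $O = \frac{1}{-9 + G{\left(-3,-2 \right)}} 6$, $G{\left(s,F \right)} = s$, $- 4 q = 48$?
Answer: $6 + 5 \sqrt{2} \approx 13.071$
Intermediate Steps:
$q = -12$ ($q = \left(- \frac{1}{4}\right) 48 = -12$)
$y{\left(m \right)} = 30$
$O = - \frac{1}{2}$ ($O = \frac{1}{-9 - 3} \cdot 6 = \frac{1}{-12} \cdot 6 = \left(- \frac{1}{12}\right) 6 = - \frac{1}{2} \approx -0.5$)
$J = 5 \sqrt{2}$ ($J = \sqrt{30 + 20} = \sqrt{50} = 5 \sqrt{2} \approx 7.0711$)
$q O + J = \left(-12\right) \left(- \frac{1}{2}\right) + 5 \sqrt{2} = 6 + 5 \sqrt{2}$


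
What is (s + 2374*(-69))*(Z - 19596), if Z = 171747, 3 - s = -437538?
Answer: 41649053985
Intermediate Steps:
s = 437541 (s = 3 - 1*(-437538) = 3 + 437538 = 437541)
(s + 2374*(-69))*(Z - 19596) = (437541 + 2374*(-69))*(171747 - 19596) = (437541 - 163806)*152151 = 273735*152151 = 41649053985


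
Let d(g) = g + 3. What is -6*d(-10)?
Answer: 42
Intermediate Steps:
d(g) = 3 + g
-6*d(-10) = -6*(3 - 10) = -6*(-7) = 42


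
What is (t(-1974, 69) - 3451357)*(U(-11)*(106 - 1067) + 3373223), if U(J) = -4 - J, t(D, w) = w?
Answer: -11618747246848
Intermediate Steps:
(t(-1974, 69) - 3451357)*(U(-11)*(106 - 1067) + 3373223) = (69 - 3451357)*((-4 - 1*(-11))*(106 - 1067) + 3373223) = -3451288*((-4 + 11)*(-961) + 3373223) = -3451288*(7*(-961) + 3373223) = -3451288*(-6727 + 3373223) = -3451288*3366496 = -11618747246848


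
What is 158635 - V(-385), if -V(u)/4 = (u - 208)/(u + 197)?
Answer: 7456438/47 ≈ 1.5865e+5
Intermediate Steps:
V(u) = -4*(-208 + u)/(197 + u) (V(u) = -4*(u - 208)/(u + 197) = -4*(-208 + u)/(197 + u))
158635 - V(-385) = 158635 - 4*(208 - 1*(-385))/(197 - 385) = 158635 - 4*(208 + 385)/(-188) = 158635 - 4*(-1)*593/188 = 158635 - 1*(-593/47) = 158635 + 593/47 = 7456438/47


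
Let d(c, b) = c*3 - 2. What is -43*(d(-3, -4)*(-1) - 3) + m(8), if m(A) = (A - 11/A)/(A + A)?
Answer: -43979/128 ≈ -343.59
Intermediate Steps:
d(c, b) = -2 + 3*c (d(c, b) = 3*c - 2 = -2 + 3*c)
m(A) = (A - 11/A)/(2*A) (m(A) = (A - 11/A)/((2*A)) = (A - 11/A)*(1/(2*A)) = (A - 11/A)/(2*A))
-43*(d(-3, -4)*(-1) - 3) + m(8) = -43*((-2 + 3*(-3))*(-1) - 3) + (½)*(-11 + 8²)/8² = -43*((-2 - 9)*(-1) - 3) + (½)*(1/64)*(-11 + 64) = -43*(-11*(-1) - 3) + (½)*(1/64)*53 = -43*(11 - 3) + 53/128 = -43*8 + 53/128 = -344 + 53/128 = -43979/128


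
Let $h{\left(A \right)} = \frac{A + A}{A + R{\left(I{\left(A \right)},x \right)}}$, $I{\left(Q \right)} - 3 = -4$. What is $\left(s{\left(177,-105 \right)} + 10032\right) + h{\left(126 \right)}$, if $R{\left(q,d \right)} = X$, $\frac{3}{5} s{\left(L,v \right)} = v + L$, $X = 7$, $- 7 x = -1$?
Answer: $\frac{192924}{19} \approx 10154.0$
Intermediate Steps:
$x = \frac{1}{7}$ ($x = \left(- \frac{1}{7}\right) \left(-1\right) = \frac{1}{7} \approx 0.14286$)
$I{\left(Q \right)} = -1$ ($I{\left(Q \right)} = 3 - 4 = -1$)
$s{\left(L,v \right)} = \frac{5 L}{3} + \frac{5 v}{3}$ ($s{\left(L,v \right)} = \frac{5 \left(v + L\right)}{3} = \frac{5 \left(L + v\right)}{3} = \frac{5 L}{3} + \frac{5 v}{3}$)
$R{\left(q,d \right)} = 7$
$h{\left(A \right)} = \frac{2 A}{7 + A}$ ($h{\left(A \right)} = \frac{A + A}{A + 7} = \frac{2 A}{7 + A}$)
$\left(s{\left(177,-105 \right)} + 10032\right) + h{\left(126 \right)} = \left(\left(\frac{5}{3} \cdot 177 + \frac{5}{3} \left(-105\right)\right) + 10032\right) + 2 \cdot 126 \frac{1}{7 + 126} = \left(\left(295 - 175\right) + 10032\right) + 2 \cdot 126 \cdot \frac{1}{133} = \left(120 + 10032\right) + 2 \cdot 126 \cdot \frac{1}{133} = 10152 + \frac{36}{19} = \frac{192924}{19}$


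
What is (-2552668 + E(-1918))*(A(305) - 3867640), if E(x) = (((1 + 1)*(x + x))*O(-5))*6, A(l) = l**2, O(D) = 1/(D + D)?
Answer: 9617963615052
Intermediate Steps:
O(D) = 1/(2*D)
E(x) = -12*x/5 (E(x) = (((1 + 1)*(x + x))*((1/2)/(-5)))*6 = ((2*(2*x))*((1/2)*(-1/5)))*6 = ((4*x)*(-1/10))*6 = -2*x/5*6 = -12*x/5)
(-2552668 + E(-1918))*(A(305) - 3867640) = (-2552668 - 12/5*(-1918))*(305**2 - 3867640) = (-2552668 + 23016/5)*(93025 - 3867640) = -12740324/5*(-3774615) = 9617963615052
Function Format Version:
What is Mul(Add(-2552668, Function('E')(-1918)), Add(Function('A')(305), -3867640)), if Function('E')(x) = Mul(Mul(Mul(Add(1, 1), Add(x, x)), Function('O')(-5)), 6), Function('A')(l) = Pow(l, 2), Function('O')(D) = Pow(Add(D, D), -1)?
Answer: 9617963615052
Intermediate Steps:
Function('O')(D) = Mul(Rational(1, 2), Pow(D, -1)) (Function('O')(D) = Pow(Mul(2, D), -1) = Mul(Rational(1, 2), Pow(D, -1)))
Function('E')(x) = Mul(Rational(-12, 5), x) (Function('E')(x) = Mul(Mul(Mul(Add(1, 1), Add(x, x)), Mul(Rational(1, 2), Pow(-5, -1))), 6) = Mul(Mul(Mul(2, Mul(2, x)), Mul(Rational(1, 2), Rational(-1, 5))), 6) = Mul(Mul(Mul(4, x), Rational(-1, 10)), 6) = Mul(Mul(Rational(-2, 5), x), 6) = Mul(Rational(-12, 5), x))
Mul(Add(-2552668, Function('E')(-1918)), Add(Function('A')(305), -3867640)) = Mul(Add(-2552668, Mul(Rational(-12, 5), -1918)), Add(Pow(305, 2), -3867640)) = Mul(Add(-2552668, Rational(23016, 5)), Add(93025, -3867640)) = Mul(Rational(-12740324, 5), -3774615) = 9617963615052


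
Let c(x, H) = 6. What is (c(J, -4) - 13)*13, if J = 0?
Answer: -91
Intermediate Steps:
(c(J, -4) - 13)*13 = (6 - 13)*13 = -7*13 = -91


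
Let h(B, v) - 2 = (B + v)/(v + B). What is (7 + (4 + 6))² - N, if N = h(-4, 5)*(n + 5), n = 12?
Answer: 238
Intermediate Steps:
h(B, v) = 3 (h(B, v) = 2 + (B + v)/(v + B) = 2 + (B + v)/(B + v) = 2 + 1 = 3)
N = 51 (N = 3*(12 + 5) = 3*17 = 51)
(7 + (4 + 6))² - N = (7 + (4 + 6))² - 1*51 = (7 + 10)² - 51 = 17² - 51 = 289 - 51 = 238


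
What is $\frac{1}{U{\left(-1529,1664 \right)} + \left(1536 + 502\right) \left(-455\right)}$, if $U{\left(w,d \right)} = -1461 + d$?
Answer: $- \frac{1}{927087} \approx -1.0786 \cdot 10^{-6}$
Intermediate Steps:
$\frac{1}{U{\left(-1529,1664 \right)} + \left(1536 + 502\right) \left(-455\right)} = \frac{1}{\left(-1461 + 1664\right) + \left(1536 + 502\right) \left(-455\right)} = \frac{1}{203 + 2038 \left(-455\right)} = \frac{1}{203 - 927290} = \frac{1}{-927087} = - \frac{1}{927087}$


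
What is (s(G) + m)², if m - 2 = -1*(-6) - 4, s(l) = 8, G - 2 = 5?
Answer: 144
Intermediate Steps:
G = 7 (G = 2 + 5 = 7)
m = 4 (m = 2 + (-1*(-6) - 4) = 2 + (6 - 4) = 2 + 2 = 4)
(s(G) + m)² = (8 + 4)² = 12² = 144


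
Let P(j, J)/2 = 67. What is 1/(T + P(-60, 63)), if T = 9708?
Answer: 1/9842 ≈ 0.00010161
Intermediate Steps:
P(j, J) = 134 (P(j, J) = 2*67 = 134)
1/(T + P(-60, 63)) = 1/(9708 + 134) = 1/9842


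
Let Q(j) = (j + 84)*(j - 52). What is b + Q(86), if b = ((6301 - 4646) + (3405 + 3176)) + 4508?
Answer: 18524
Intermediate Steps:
Q(j) = (-52 + j)*(84 + j) (Q(j) = (84 + j)*(-52 + j) = (-52 + j)*(84 + j))
b = 12744 (b = (1655 + 6581) + 4508 = 8236 + 4508 = 12744)
b + Q(86) = 12744 + (-4368 + 86² + 32*86) = 12744 + (-4368 + 7396 + 2752) = 12744 + 5780 = 18524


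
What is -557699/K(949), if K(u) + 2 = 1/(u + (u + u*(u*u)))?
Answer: 476649857479653/1709344493 ≈ 2.7885e+5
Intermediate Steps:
K(u) = -2 + 1/(u³ + 2*u) (K(u) = -2 + 1/(u + (u + u*(u*u))) = -2 + 1/(u + (u + u*u²)) = -2 + 1/(u + (u + u³)) = -2 + 1/(u³ + 2*u))
-557699/K(949) = -557699*949*(2 + 949²)/(1 - 4*949 - 2*949³) = -557699*949*(2 + 900601)/(1 - 3796 - 2*854670349) = -557699*854672247/(1 - 3796 - 1709340698) = -557699/((1/949)*(1/900603)*(-1709344493)) = -557699/(-1709344493/854672247) = -557699*(-854672247/1709344493) = 476649857479653/1709344493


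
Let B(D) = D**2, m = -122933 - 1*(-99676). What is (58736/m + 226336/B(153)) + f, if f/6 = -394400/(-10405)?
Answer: 265757466148208/1132944498153 ≈ 234.57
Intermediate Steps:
m = -23257 (m = -122933 + 99676 = -23257)
f = 473280/2081 (f = 6*(-394400/(-10405)) = 6*(-394400*(-1/10405)) = 6*(78880/2081) = 473280/2081 ≈ 227.43)
(58736/m + 226336/B(153)) + f = (58736/(-23257) + 226336/(153**2)) + 473280/2081 = (58736*(-1/23257) + 226336/23409) + 473280/2081 = (-58736/23257 + 226336*(1/23409)) + 473280/2081 = (-58736/23257 + 226336/23409) + 473280/2081 = 3888945328/544423113 + 473280/2081 = 265757466148208/1132944498153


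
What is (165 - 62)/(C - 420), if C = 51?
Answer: -103/369 ≈ -0.27913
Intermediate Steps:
(165 - 62)/(C - 420) = (165 - 62)/(51 - 420) = 103/(-369) = 103*(-1/369) = -103/369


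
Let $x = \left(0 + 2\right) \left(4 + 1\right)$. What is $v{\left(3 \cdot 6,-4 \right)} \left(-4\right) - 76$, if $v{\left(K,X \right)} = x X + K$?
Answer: $12$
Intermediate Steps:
$x = 10$ ($x = 2 \cdot 5 = 10$)
$v{\left(K,X \right)} = K + 10 X$ ($v{\left(K,X \right)} = 10 X + K = K + 10 X$)
$v{\left(3 \cdot 6,-4 \right)} \left(-4\right) - 76 = \left(3 \cdot 6 + 10 \left(-4\right)\right) \left(-4\right) - 76 = \left(18 - 40\right) \left(-4\right) - 76 = \left(-22\right) \left(-4\right) - 76 = 88 - 76 = 12$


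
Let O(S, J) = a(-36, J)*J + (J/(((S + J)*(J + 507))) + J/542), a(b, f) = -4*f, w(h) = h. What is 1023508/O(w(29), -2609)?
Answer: -1504225511870880/40015655439351899 ≈ -0.037591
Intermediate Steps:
O(S, J) = -4*J² + J/542 + J/((507 + J)*(J + S)) (O(S, J) = (-4*J)*J + (J/(((S + J)*(J + 507))) + J/542) = -4*J² + (J/(((J + S)*(507 + J))) + J*(1/542)) = -4*J² + (J/(((507 + J)*(J + S))) + J/542) = -4*J² + (J*(1/((507 + J)*(J + S))) + J/542) = -4*J² + (J/((507 + J)*(J + S)) + J/542) = -4*J² + (J/542 + J/((507 + J)*(J + S))) = -4*J² + J/542 + J/((507 + J)*(J + S)))
1023508/O(w(29), -2609) = 1023508/(((1/542)*(-2609)*(542 - 1099175*(-2609)² - 2168*(-2609)³ + 507*(-2609) + 507*29 - 1099175*(-2609)*29 - 2168*29*(-2609)²)/((-2609)² + 507*(-2609) + 507*29 - 2609*29))) = 1023508/(((1/542)*(-2609)*(542 - 1099175*6806881 - 2168*(-17759152529) - 1322763 + 14703 + 83164679675 - 2168*29*6806881)/(6806881 - 1322763 + 14703 - 75661))) = 1023508/(((1/542)*(-2609)*(542 - 7481953423175 + 38501842682872 - 1322763 + 14703 + 83164679675 - 427962222232)/5423160)) = 1023508/(((1/542)*(-2609)*(1/5423160)*30675090409622)) = 1023508/(-40015655439351899/1469676360) = 1023508*(-1469676360/40015655439351899) = -1504225511870880/40015655439351899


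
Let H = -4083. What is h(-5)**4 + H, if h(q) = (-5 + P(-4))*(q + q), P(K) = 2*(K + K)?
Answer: 1944805917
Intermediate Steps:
P(K) = 4*K (P(K) = 2*(2*K) = 4*K)
h(q) = -42*q (h(q) = (-5 + 4*(-4))*(q + q) = (-5 - 16)*(2*q) = -42*q)
h(-5)**4 + H = (-42*(-5))**4 - 4083 = 210**4 - 4083 = 1944810000 - 4083 = 1944805917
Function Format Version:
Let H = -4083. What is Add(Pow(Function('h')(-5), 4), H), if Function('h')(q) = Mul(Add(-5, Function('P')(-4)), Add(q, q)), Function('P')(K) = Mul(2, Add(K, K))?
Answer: 1944805917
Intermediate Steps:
Function('P')(K) = Mul(4, K) (Function('P')(K) = Mul(2, Mul(2, K)) = Mul(4, K))
Function('h')(q) = Mul(-42, q) (Function('h')(q) = Mul(Add(-5, Mul(4, -4)), Add(q, q)) = Mul(Add(-5, -16), Mul(2, q)) = Mul(-21, Mul(2, q)) = Mul(-42, q))
Add(Pow(Function('h')(-5), 4), H) = Add(Pow(Mul(-42, -5), 4), -4083) = Add(Pow(210, 4), -4083) = Add(1944810000, -4083) = 1944805917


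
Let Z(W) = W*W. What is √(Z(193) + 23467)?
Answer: 2*√15179 ≈ 246.41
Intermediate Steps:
Z(W) = W²
√(Z(193) + 23467) = √(193² + 23467) = √(37249 + 23467) = √60716 = 2*√15179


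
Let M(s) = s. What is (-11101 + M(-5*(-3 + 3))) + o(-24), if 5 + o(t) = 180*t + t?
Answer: -15450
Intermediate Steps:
o(t) = -5 + 181*t (o(t) = -5 + (180*t + t) = -5 + 181*t)
(-11101 + M(-5*(-3 + 3))) + o(-24) = (-11101 - 5*(-3 + 3)) + (-5 + 181*(-24)) = (-11101 - 5*0) + (-5 - 4344) = (-11101 + 0) - 4349 = -11101 - 4349 = -15450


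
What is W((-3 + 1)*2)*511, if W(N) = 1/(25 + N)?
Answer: 73/3 ≈ 24.333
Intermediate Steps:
W((-3 + 1)*2)*511 = 511/(25 + (-3 + 1)*2) = 511/(25 - 2*2) = 511/(25 - 4) = 511/21 = (1/21)*511 = 73/3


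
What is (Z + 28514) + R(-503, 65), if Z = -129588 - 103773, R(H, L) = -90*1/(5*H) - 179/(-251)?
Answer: -25862453736/126253 ≈ -2.0485e+5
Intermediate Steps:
R(H, L) = 179/251 - 18/H (R(H, L) = -90*1/(5*H) - 179*(-1/251) = -18/H + 179/251 = 179/251 - 18/H)
Z = -233361
(Z + 28514) + R(-503, 65) = (-233361 + 28514) + (179/251 - 18/(-503)) = -204847 + (179/251 - 18*(-1/503)) = -204847 + (179/251 + 18/503) = -204847 + 94555/126253 = -25862453736/126253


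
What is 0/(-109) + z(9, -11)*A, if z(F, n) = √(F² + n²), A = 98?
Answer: 98*√202 ≈ 1392.8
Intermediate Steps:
0/(-109) + z(9, -11)*A = 0/(-109) + √(9² + (-11)²)*98 = 0*(-1/109) + √(81 + 121)*98 = 0 + √202*98 = 0 + 98*√202 = 98*√202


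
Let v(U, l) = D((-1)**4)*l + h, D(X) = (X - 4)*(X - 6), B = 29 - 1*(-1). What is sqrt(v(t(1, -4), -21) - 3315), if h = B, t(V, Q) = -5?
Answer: 60*I ≈ 60.0*I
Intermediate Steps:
B = 30 (B = 29 + 1 = 30)
D(X) = (-6 + X)*(-4 + X) (D(X) = (-4 + X)*(-6 + X) = (-6 + X)*(-4 + X))
h = 30
v(U, l) = 30 + 15*l (v(U, l) = (24 + ((-1)**4)**2 - 10*(-1)**4)*l + 30 = (24 + 1**2 - 10*1)*l + 30 = (24 + 1 - 10)*l + 30 = 15*l + 30 = 30 + 15*l)
sqrt(v(t(1, -4), -21) - 3315) = sqrt((30 + 15*(-21)) - 3315) = sqrt((30 - 315) - 3315) = sqrt(-285 - 3315) = sqrt(-3600) = 60*I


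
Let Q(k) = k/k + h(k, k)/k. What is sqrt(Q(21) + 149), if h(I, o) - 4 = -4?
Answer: 5*sqrt(6) ≈ 12.247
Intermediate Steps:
h(I, o) = 0 (h(I, o) = 4 - 4 = 0)
Q(k) = 1 (Q(k) = k/k + 0/k = 1 + 0 = 1)
sqrt(Q(21) + 149) = sqrt(1 + 149) = sqrt(150) = 5*sqrt(6)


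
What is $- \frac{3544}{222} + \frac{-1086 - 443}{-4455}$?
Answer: $- \frac{234077}{14985} \approx -15.621$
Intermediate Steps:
$- \frac{3544}{222} + \frac{-1086 - 443}{-4455} = \left(-3544\right) \frac{1}{222} - - \frac{139}{405} = - \frac{1772}{111} + \frac{139}{405} = - \frac{234077}{14985}$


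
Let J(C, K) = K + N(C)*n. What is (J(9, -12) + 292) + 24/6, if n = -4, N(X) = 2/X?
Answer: 2548/9 ≈ 283.11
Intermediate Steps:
J(C, K) = K - 8/C (J(C, K) = K + (2/C)*(-4) = K - 8/C)
(J(9, -12) + 292) + 24/6 = ((-12 - 8/9) + 292) + 24/6 = ((-12 - 8*1/9) + 292) + (1/6)*24 = ((-12 - 8/9) + 292) + 4 = (-116/9 + 292) + 4 = 2512/9 + 4 = 2548/9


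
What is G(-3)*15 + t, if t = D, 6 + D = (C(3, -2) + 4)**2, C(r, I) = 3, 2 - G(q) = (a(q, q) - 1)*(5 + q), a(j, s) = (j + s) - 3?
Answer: 373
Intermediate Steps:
a(j, s) = -3 + j + s
G(q) = 2 - (-4 + 2*q)*(5 + q) (G(q) = 2 - ((-3 + q + q) - 1)*(5 + q) = 2 - ((-3 + 2*q) - 1)*(5 + q) = 2 - (-4 + 2*q)*(5 + q))
D = 43 (D = -6 + (3 + 4)**2 = -6 + 7**2 = -6 + 49 = 43)
t = 43
G(-3)*15 + t = (22 - 6*(-3) - 2*(-3)**2)*15 + 43 = (22 + 18 - 2*9)*15 + 43 = (22 + 18 - 18)*15 + 43 = 22*15 + 43 = 330 + 43 = 373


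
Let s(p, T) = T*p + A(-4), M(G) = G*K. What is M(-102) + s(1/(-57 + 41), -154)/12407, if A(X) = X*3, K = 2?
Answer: -1065697/5224 ≈ -204.00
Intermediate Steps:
M(G) = 2*G (M(G) = G*2 = 2*G)
A(X) = 3*X
s(p, T) = -12 + T*p (s(p, T) = T*p + 3*(-4) = T*p - 12 = -12 + T*p)
M(-102) + s(1/(-57 + 41), -154)/12407 = 2*(-102) + (-12 - 154/(-57 + 41))/12407 = -204 + (-12 - 154/(-16))*(1/12407) = -204 + (-12 - 154*(-1/16))*(1/12407) = -204 + (-12 + 77/8)*(1/12407) = -204 - 19/8*1/12407 = -204 - 1/5224 = -1065697/5224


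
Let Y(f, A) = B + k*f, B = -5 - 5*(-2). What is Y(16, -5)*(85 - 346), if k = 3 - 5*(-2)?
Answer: -55593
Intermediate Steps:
k = 13 (k = 3 + 10 = 13)
B = 5 (B = -5 + 10 = 5)
Y(f, A) = 5 + 13*f
Y(16, -5)*(85 - 346) = (5 + 13*16)*(85 - 346) = (5 + 208)*(-261) = 213*(-261) = -55593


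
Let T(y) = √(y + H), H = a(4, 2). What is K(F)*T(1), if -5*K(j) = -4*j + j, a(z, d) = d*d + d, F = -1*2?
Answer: -6*√7/5 ≈ -3.1749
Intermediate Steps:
F = -2
a(z, d) = d + d² (a(z, d) = d² + d = d + d²)
H = 6 (H = 2*(1 + 2) = 2*3 = 6)
T(y) = √(6 + y) (T(y) = √(y + 6) = √(6 + y))
K(j) = 3*j/5 (K(j) = -(-4*j + j)/5 = -(-3)*j/5 = 3*j/5)
K(F)*T(1) = ((⅗)*(-2))*√(6 + 1) = -6*√7/5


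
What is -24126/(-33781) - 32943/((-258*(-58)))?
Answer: -250608673/168499628 ≈ -1.4873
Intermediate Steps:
-24126/(-33781) - 32943/((-258*(-58))) = -24126*(-1/33781) - 32943/14964 = 24126/33781 - 32943*1/14964 = 24126/33781 - 10981/4988 = -250608673/168499628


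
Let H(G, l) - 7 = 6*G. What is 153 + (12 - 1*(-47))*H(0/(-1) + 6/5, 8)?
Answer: 4954/5 ≈ 990.80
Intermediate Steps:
H(G, l) = 7 + 6*G
153 + (12 - 1*(-47))*H(0/(-1) + 6/5, 8) = 153 + (12 - 1*(-47))*(7 + 6*(0/(-1) + 6/5)) = 153 + (12 + 47)*(7 + 6*(0*(-1) + 6*(⅕))) = 153 + 59*(7 + 6*(0 + 6/5)) = 153 + 59*(7 + 6*(6/5)) = 153 + 59*(7 + 36/5) = 153 + 59*(71/5) = 153 + 4189/5 = 4954/5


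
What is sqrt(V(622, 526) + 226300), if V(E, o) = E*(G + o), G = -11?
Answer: sqrt(546630) ≈ 739.34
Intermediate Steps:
V(E, o) = E*(-11 + o)
sqrt(V(622, 526) + 226300) = sqrt(622*(-11 + 526) + 226300) = sqrt(622*515 + 226300) = sqrt(320330 + 226300) = sqrt(546630)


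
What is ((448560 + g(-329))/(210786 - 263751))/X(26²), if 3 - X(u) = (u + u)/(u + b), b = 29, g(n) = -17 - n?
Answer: -7032328/898051 ≈ -7.8307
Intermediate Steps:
X(u) = 3 - 2*u/(29 + u) (X(u) = 3 - (u + u)/(u + 29) = 3 - 2*u/(29 + u))
((448560 + g(-329))/(210786 - 263751))/X(26²) = ((448560 + (-17 - 1*(-329)))/(210786 - 263751))/(((87 + 26²)/(29 + 26²))) = ((448560 + (-17 + 329))/(-52965))/(((87 + 676)/(29 + 676))) = ((448560 + 312)*(-1/52965))/((763/705)) = (448872*(-1/52965))/(((1/705)*763)) = -149624/(17655*763/705) = -149624/17655*705/763 = -7032328/898051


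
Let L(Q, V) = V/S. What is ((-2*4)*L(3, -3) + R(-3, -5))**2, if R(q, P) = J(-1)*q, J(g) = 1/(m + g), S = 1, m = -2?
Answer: 625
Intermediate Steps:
J(g) = 1/(-2 + g)
R(q, P) = -q/3 (R(q, P) = q/(-2 - 1) = q/(-3) = -q/3)
L(Q, V) = V (L(Q, V) = V/1 = V*1 = V)
((-2*4)*L(3, -3) + R(-3, -5))**2 = (-2*4*(-3) - 1/3*(-3))**2 = (-8*(-3) + 1)**2 = (24 + 1)**2 = 25**2 = 625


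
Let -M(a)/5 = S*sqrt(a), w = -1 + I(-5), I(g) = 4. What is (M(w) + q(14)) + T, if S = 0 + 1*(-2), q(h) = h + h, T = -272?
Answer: -244 + 10*sqrt(3) ≈ -226.68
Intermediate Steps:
q(h) = 2*h
w = 3 (w = -1 + 4 = 3)
S = -2 (S = 0 - 2 = -2)
M(a) = 10*sqrt(a) (M(a) = -(-10)*sqrt(a) = 10*sqrt(a))
(M(w) + q(14)) + T = (10*sqrt(3) + 2*14) - 272 = (10*sqrt(3) + 28) - 272 = (28 + 10*sqrt(3)) - 272 = -244 + 10*sqrt(3)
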